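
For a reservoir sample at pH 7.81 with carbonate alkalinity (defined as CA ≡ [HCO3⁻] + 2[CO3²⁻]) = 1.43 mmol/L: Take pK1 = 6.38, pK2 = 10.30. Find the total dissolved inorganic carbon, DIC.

CA = [HCO3⁻] + 2[CO3²⁻] = (α₁ + 2α₂)·DIC
At pH 7.81: [H⁺]/K1 = 10^-1.43 = 0.037154, K2/[H⁺] = 10^-2.49 = 0.0032359
α₁ = 1/(1 + 0.037154 + 0.0032359) = 1/1.0404 = 0.9612; α₂ = α₁·K2/[H⁺] = 0.003110
α₁ + 2α₂ = 0.9674
DIC = CA / (α₁ + 2α₂) = 1.43 / 0.9674 = 1.48 mmol/L

DIC = 1.48 mmol/L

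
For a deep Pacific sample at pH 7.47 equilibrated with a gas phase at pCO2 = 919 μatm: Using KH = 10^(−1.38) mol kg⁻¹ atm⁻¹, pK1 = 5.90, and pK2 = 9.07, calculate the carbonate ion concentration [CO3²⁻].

[CO2*] = KH · pCO2 = 10^(−1.38) × 919×10^-6 = 3.831×10^-5 mol/kg
α₀ = 1/(1 + K1/[H⁺] + K1K2/[H⁺]²) = 1/(1 + 10^+1.57 + 10^-0.03) = 0.02558
DIC = [CO2*]/α₀ = 3.831×10^-5 / 0.02558 = 1.497 mmol/kg
[CO3²⁻] = α₂·DIC; α₂ = 0.02388, so [CO3²⁻] = 0.02388 × 1.497 = 0.0358 mmol/kg

[CO3²⁻] = 0.0358 mmol/kg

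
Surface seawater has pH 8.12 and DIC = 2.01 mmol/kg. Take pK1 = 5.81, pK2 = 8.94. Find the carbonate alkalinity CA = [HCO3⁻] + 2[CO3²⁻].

CA = 2.26 mmol/kg

CA = [HCO3⁻] + 2[CO3²⁻] = (α₁ + 2α₂)·DIC
At pH 8.12: [H⁺]/K1 = 10^-2.31 = 0.0048978, K2/[H⁺] = 10^-0.82 = 0.15136
α₁ = 1/(1 + 0.0048978 + 0.15136) = 1/1.1563 = 0.8649; α₂ = α₁·K2/[H⁺] = 0.1309
α₁ + 2α₂ = 1.1267
CA = 1.1267 × 2.01 = 2.26 mmol/kg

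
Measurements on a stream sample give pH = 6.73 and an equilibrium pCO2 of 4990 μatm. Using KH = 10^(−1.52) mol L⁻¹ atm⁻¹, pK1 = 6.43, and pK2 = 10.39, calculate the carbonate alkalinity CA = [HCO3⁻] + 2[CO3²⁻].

CA = 0.301 mmol/L

[CO2*] = KH · pCO2 = 10^(−1.52) × 4990×10^-6 = 1.507×10^-4 mol/L
α₀ = 1/(1 + K1/[H⁺] + K1K2/[H⁺]²) = 1/(1 + 10^+0.30 + 10^-3.36) = 0.3338
DIC = [CO2*]/α₀ = 1.507×10^-4 / 0.3338 = 0.4514 mmol/L
CA = (α₁ + 2α₂)·DIC = (0.6660 + 2×0.0001457) × 0.4514 = 0.301 mmol/L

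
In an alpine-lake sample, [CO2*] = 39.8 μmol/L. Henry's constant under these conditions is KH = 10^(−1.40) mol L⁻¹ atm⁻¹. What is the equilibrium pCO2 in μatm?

pCO2 = 1000 μatm

KH = 10^(−1.40) = 3.981×10^-2 mol L⁻¹ atm⁻¹
pCO2 = [CO2*]/KH = 39.8×10^-6 / 3.981×10^-2 = 10.00×10^-4 atm = 1000 μatm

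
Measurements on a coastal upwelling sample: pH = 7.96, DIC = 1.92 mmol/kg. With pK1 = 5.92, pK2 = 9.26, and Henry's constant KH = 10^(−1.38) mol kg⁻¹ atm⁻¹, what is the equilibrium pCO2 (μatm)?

pCO2 = 397 μatm

α₀ = 1 / (1 + K1/[H⁺] + K1K2/[H⁺]²) = 1 / (1 + 10^+2.04 + 10^+0.74)
   = 1 / (1 + 109.65 + 5.4954) = 1/116.14 = 0.008610
[CO2*] = α₀ × DIC = 0.008610 × 1.92 = 0.01653 mmol/kg = 16.53 μmol/kg
pCO2 = [CO2*]/KH = 1.653×10^-5 / 4.169×10^-2 = 397 μatm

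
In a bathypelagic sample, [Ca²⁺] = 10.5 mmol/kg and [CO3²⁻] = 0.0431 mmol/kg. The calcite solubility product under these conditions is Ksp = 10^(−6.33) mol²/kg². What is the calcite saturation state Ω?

Ω = 0.968

Ksp = 10^(−6.33) = 4.677×10^-7
Ω = [Ca²⁺][CO3²⁻]/Ksp = (10.5×10^-3)(0.0431×10^-3) / 4.677×10^-7 = 0.968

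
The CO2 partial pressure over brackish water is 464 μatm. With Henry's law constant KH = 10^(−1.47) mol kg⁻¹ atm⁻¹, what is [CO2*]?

[CO2*] = 15.7 μmol/kg

KH = 10^(−1.47) = 3.388×10^-2 mol kg⁻¹ atm⁻¹
[CO2*] = KH · pCO2 = 3.388×10^-2 × 464×10^-6 atm = 1.57×10^-5 mol/kg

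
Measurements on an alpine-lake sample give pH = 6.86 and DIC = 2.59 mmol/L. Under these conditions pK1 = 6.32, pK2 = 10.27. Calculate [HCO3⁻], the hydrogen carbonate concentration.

α₁ = 1 / (1 + [H⁺]/K1 + K2/[H⁺]) = 1 / (1 + 10^-0.54 + 10^-3.41)
   = 1 / (1 + 0.28840 + 0.00038905) = 1/1.2888 = 0.7759
[HCO3⁻] = α₁ × DIC = 0.7759 × 2.59 = 2.01 mmol/L

[HCO3⁻] = 2.01 mmol/L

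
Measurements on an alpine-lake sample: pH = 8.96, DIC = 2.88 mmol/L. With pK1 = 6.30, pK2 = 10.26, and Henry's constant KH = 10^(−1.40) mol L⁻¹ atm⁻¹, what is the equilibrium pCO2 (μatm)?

α₀ = 1 / (1 + K1/[H⁺] + K1K2/[H⁺]²) = 1 / (1 + 10^+2.66 + 10^+1.36)
   = 1 / (1 + 457.09 + 22.909) = 1/481.00 = 0.002079
[CO2*] = α₀ × DIC = 0.002079 × 2.88 = 0.005988 mmol/L = 5.988 μmol/L
pCO2 = [CO2*]/KH = 5.988×10^-6 / 3.981×10^-2 = 150 μatm

pCO2 = 150 μatm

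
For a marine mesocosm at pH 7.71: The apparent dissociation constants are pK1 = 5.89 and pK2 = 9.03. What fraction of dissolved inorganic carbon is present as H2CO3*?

α₀ = 1 / (1 + K1/[H⁺] + K1K2/[H⁺]²) = 1 / (1 + 10^+1.82 + 10^+0.50)
   = 1 / (1 + 66.069 + 3.1623) = 1/70.232 = 0.01424

α₀ = 0.0142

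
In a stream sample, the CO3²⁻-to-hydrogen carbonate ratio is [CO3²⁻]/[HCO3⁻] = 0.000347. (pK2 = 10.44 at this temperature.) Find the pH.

pH = 6.98

From K2 = [H⁺][CO3²⁻]/[HCO3⁻]:  pH = pK2 + log₁₀([CO3²⁻]/[HCO3⁻])
log₁₀(0.000347) = -3.460
pH = 10.44 + (-3.460) = 6.98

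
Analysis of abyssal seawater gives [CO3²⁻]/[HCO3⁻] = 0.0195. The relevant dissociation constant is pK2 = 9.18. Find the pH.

From K2 = [H⁺][CO3²⁻]/[HCO3⁻]:  pH = pK2 + log₁₀([CO3²⁻]/[HCO3⁻])
log₁₀(0.0195) = -1.710
pH = 9.18 + (-1.710) = 7.47

pH = 7.47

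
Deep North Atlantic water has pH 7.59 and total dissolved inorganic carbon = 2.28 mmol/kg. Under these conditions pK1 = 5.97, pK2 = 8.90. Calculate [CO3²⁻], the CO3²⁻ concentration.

α₂ = 1 / (1 + [H⁺]/K2 + [H⁺]²/(K1K2)) = 1 / (1 + 10^+1.31 + 10^-0.31)
   = 1 / (1 + 20.417 + 0.48978) = 1/21.907 = 0.04565
[CO3²⁻] = α₂ × DIC = 0.04565 × 2.28 = 0.104 mmol/kg

[CO3²⁻] = 0.104 mmol/kg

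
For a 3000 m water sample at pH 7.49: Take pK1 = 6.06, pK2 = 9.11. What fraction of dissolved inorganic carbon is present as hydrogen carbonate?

α₁ = 1 / (1 + [H⁺]/K1 + K2/[H⁺]) = 1 / (1 + 10^-1.43 + 10^-1.62)
   = 1 / (1 + 0.037154 + 0.023988) = 1/1.0611 = 0.9424

α₁ = 0.942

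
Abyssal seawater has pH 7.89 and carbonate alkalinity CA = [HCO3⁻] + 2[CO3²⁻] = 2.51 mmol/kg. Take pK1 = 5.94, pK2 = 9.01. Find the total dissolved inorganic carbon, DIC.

DIC = 2.37 mmol/kg

CA = [HCO3⁻] + 2[CO3²⁻] = (α₁ + 2α₂)·DIC
At pH 7.89: [H⁺]/K1 = 10^-1.95 = 0.011220, K2/[H⁺] = 10^-1.12 = 0.075858
α₁ = 1/(1 + 0.011220 + 0.075858) = 1/1.0871 = 0.9199; α₂ = α₁·K2/[H⁺] = 0.06978
α₁ + 2α₂ = 1.0595
DIC = CA / (α₁ + 2α₂) = 2.51 / 1.0595 = 2.37 mmol/kg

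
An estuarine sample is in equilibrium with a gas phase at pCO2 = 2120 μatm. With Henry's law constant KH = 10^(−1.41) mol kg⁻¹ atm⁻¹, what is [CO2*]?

[CO2*] = 82.5 μmol/kg

KH = 10^(−1.41) = 3.890×10^-2 mol kg⁻¹ atm⁻¹
[CO2*] = KH · pCO2 = 3.890×10^-2 × 2120×10^-6 atm = 8.25×10^-5 mol/kg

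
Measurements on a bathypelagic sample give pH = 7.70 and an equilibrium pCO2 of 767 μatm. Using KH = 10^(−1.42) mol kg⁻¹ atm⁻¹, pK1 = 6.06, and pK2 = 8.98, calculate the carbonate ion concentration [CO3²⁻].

[CO2*] = KH · pCO2 = 10^(−1.42) × 767×10^-6 = 2.916×10^-5 mol/kg
α₀ = 1/(1 + K1/[H⁺] + K1K2/[H⁺]²) = 1/(1 + 10^+1.64 + 10^+0.36) = 0.02130
DIC = [CO2*]/α₀ = 2.916×10^-5 / 0.02130 = 1.369 mmol/kg
[CO3²⁻] = α₂·DIC; α₂ = 0.04880, so [CO3²⁻] = 0.04880 × 1.369 = 0.0668 mmol/kg

[CO3²⁻] = 0.0668 mmol/kg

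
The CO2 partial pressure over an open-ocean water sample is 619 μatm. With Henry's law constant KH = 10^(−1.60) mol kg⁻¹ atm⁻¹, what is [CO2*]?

[CO2*] = 15.5 μmol/kg

KH = 10^(−1.60) = 2.512×10^-2 mol kg⁻¹ atm⁻¹
[CO2*] = KH · pCO2 = 2.512×10^-2 × 619×10^-6 atm = 1.55×10^-5 mol/kg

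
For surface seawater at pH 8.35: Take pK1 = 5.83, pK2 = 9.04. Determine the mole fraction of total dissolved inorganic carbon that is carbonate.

α₂ = 1 / (1 + [H⁺]/K2 + [H⁺]²/(K1K2)) = 1 / (1 + 10^+0.69 + 10^-1.83)
   = 1 / (1 + 4.8978 + 0.014791) = 1/5.9126 = 0.1691

α₂ = 0.169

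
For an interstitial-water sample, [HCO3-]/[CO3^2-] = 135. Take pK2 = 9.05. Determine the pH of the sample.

From K2 = [H⁺][CO3^2-]/[HCO3-]:  pH = pK2 − log₁₀([HCO3-]/[CO3^2-])
log₁₀(135) = +2.130
pH = 9.05 − (+2.130) = 6.92

pH = 6.92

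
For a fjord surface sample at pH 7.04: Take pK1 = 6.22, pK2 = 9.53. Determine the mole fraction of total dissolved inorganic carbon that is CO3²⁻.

α₂ = 0.00280

α₂ = 1 / (1 + [H⁺]/K2 + [H⁺]²/(K1K2)) = 1 / (1 + 10^+2.49 + 10^+1.67)
   = 1 / (1 + 309.03 + 46.774) = 1/356.80 = 0.002803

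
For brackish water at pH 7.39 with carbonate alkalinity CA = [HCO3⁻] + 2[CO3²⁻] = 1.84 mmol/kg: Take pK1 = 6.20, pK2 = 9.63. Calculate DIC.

DIC = 1.95 mmol/kg

CA = [HCO3⁻] + 2[CO3²⁻] = (α₁ + 2α₂)·DIC
At pH 7.39: [H⁺]/K1 = 10^-1.19 = 0.064565, K2/[H⁺] = 10^-2.24 = 0.0057544
α₁ = 1/(1 + 0.064565 + 0.0057544) = 1/1.0703 = 0.9343; α₂ = α₁·K2/[H⁺] = 0.005376
α₁ + 2α₂ = 0.9451
DIC = CA / (α₁ + 2α₂) = 1.84 / 0.9451 = 1.95 mmol/kg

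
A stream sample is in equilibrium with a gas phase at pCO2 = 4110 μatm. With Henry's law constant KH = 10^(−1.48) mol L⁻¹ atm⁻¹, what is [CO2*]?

[CO2*] = 136 μmol/L

KH = 10^(−1.48) = 3.311×10^-2 mol L⁻¹ atm⁻¹
[CO2*] = KH · pCO2 = 3.311×10^-2 × 4110×10^-6 atm = 1.36×10^-4 mol/L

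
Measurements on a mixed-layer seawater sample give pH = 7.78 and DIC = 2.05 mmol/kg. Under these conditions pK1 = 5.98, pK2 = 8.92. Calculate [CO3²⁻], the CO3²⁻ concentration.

[CO3²⁻] = 0.136 mmol/kg

α₂ = 1 / (1 + [H⁺]/K2 + [H⁺]²/(K1K2)) = 1 / (1 + 10^+1.14 + 10^-0.66)
   = 1 / (1 + 13.804 + 0.21878) = 1/15.023 = 0.06657
[CO3²⁻] = α₂ × DIC = 0.06657 × 2.05 = 0.136 mmol/kg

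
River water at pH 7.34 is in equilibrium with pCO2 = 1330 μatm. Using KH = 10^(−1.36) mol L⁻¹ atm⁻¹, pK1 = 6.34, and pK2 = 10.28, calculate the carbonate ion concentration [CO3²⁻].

[CO3²⁻] = 0.667 μmol/L

[CO2*] = KH · pCO2 = 10^(−1.36) × 1330×10^-6 = 5.806×10^-5 mol/L
α₀ = 1/(1 + K1/[H⁺] + K1K2/[H⁺]²) = 1/(1 + 10^+1.00 + 10^-1.94) = 0.09081
DIC = [CO2*]/α₀ = 5.806×10^-5 / 0.09081 = 0.6393 mmol/L
[CO3²⁻] = α₂·DIC; α₂ = 0.001043, so [CO3²⁻] = 0.001043 × 0.6393 = 0.000667 mmol/L = 0.667 μmol/L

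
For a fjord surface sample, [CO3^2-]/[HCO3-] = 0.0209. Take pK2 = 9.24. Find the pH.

pH = 7.56

From K2 = [H⁺][CO3^2-]/[HCO3-]:  pH = pK2 + log₁₀([CO3^2-]/[HCO3-])
log₁₀(0.0209) = -1.680
pH = 9.24 + (-1.680) = 7.56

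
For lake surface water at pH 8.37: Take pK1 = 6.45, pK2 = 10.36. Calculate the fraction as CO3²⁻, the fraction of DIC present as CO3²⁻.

α₂ = 0.0100

α₂ = 1 / (1 + [H⁺]/K2 + [H⁺]²/(K1K2)) = 1 / (1 + 10^+1.99 + 10^+0.07)
   = 1 / (1 + 97.724 + 1.1749) = 1/99.899 = 0.01001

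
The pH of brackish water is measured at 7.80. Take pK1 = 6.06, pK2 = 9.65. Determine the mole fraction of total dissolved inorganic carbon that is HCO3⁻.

α₁ = 0.969

α₁ = 1 / (1 + [H⁺]/K1 + K2/[H⁺]) = 1 / (1 + 10^-1.74 + 10^-1.85)
   = 1 / (1 + 0.018197 + 0.014125) = 1/1.0323 = 0.9687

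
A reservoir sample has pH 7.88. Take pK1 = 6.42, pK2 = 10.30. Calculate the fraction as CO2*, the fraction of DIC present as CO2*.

α₀ = 1 / (1 + K1/[H⁺] + K1K2/[H⁺]²) = 1 / (1 + 10^+1.46 + 10^-0.96)
   = 1 / (1 + 28.840 + 0.10965) = 1/29.950 = 0.03339

α₀ = 0.0334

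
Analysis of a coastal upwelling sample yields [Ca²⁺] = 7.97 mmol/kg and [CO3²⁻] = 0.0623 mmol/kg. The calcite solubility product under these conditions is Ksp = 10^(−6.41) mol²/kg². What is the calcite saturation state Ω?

Ksp = 10^(−6.41) = 3.890×10^-7
Ω = [Ca²⁺][CO3²⁻]/Ksp = (7.97×10^-3)(0.0623×10^-3) / 3.890×10^-7 = 1.28

Ω = 1.28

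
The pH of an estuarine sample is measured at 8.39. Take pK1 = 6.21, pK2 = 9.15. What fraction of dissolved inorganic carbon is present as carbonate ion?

α₂ = 1 / (1 + [H⁺]/K2 + [H⁺]²/(K1K2)) = 1 / (1 + 10^+0.76 + 10^-1.42)
   = 1 / (1 + 5.7544 + 0.038019) = 1/6.7924 = 0.1472

α₂ = 0.147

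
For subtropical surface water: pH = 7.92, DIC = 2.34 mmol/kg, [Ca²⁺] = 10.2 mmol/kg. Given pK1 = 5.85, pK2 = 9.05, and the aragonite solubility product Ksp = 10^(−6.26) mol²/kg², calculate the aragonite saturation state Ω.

α₂ = 1 / (1 + [H⁺]/K2 + [H⁺]²/(K1K2)) = 1 / (1 + 10^+1.13 + 10^-0.94)
   = 1 / (1 + 13.490 + 0.11482) = 1/14.604 = 0.06847
[CO3²⁻] = α₂ × DIC = 0.06847 × 2.34 = 0.1602 mmol/kg
Ksp = 10^(−6.26) = 5.495×10^-7
Ω = [Ca²⁺][CO3²⁻]/Ksp = (10.2×10^-3)(1.602×10^-4) / 5.495×10^-7 = 2.97

Ω = 2.97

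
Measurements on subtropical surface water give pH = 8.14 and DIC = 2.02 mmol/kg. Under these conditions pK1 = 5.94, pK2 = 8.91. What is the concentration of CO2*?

α₀ = 1 / (1 + K1/[H⁺] + K1K2/[H⁺]²) = 1 / (1 + 10^+2.20 + 10^+1.43)
   = 1 / (1 + 158.49 + 26.915) = 1/186.40 = 0.005365
[CO2*] = α₀ × DIC = 0.005365 × 2.02 = 0.0108 mmol/kg = 10.8 μmol/kg

[CO2*] = 10.8 μmol/kg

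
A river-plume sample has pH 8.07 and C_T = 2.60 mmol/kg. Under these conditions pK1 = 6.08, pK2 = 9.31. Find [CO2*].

[CO2*] = 0.0249 mmol/kg

α₀ = 1 / (1 + K1/[H⁺] + K1K2/[H⁺]²) = 1 / (1 + 10^+1.99 + 10^+0.75)
   = 1 / (1 + 97.724 + 5.6234) = 1/104.35 = 0.009583
[CO2*] = α₀ × DIC = 0.009583 × 2.60 = 0.0249 mmol/kg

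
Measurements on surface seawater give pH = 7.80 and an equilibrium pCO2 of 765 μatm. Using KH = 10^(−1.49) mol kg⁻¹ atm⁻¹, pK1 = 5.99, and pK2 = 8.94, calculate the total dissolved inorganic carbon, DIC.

[CO2*] = KH · pCO2 = 10^(−1.49) × 765×10^-6 = 2.475×10^-5 mol/kg
α₀ = 1/(1 + K1/[H⁺] + K1K2/[H⁺]²) = 1/(1 + 10^+1.81 + 10^+0.67) = 0.01424
DIC = [CO2*]/α₀ = 2.475×10^-5 / 0.01424 = 1.74 mmol/kg

DIC = 1.74 mmol/kg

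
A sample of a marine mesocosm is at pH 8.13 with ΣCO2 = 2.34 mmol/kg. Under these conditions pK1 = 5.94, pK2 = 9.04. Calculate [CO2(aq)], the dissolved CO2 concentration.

α₀ = 1 / (1 + K1/[H⁺] + K1K2/[H⁺]²) = 1 / (1 + 10^+2.19 + 10^+1.28)
   = 1 / (1 + 154.88 + 19.055) = 1/174.94 = 0.005716
[CO2*] = α₀ × DIC = 0.005716 × 2.34 = 0.0134 mmol/kg = 13.4 μmol/kg

[CO2*] = 13.4 μmol/kg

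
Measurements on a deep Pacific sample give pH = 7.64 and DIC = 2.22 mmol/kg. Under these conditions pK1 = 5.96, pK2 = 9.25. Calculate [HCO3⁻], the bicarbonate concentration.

α₁ = 1 / (1 + [H⁺]/K1 + K2/[H⁺]) = 1 / (1 + 10^-1.68 + 10^-1.61)
   = 1 / (1 + 0.020893 + 0.024547) = 1/1.0454 = 0.9565
[HCO3⁻] = α₁ × DIC = 0.9565 × 2.22 = 2.12 mmol/kg

[HCO3⁻] = 2.12 mmol/kg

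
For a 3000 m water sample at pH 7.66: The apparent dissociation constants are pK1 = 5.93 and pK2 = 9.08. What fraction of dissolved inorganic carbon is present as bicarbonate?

α₁ = 0.946

α₁ = 1 / (1 + [H⁺]/K1 + K2/[H⁺]) = 1 / (1 + 10^-1.73 + 10^-1.42)
   = 1 / (1 + 0.018621 + 0.038019) = 1/1.0566 = 0.9464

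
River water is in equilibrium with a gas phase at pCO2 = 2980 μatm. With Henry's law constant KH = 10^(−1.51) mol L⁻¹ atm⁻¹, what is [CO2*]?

KH = 10^(−1.51) = 3.090×10^-2 mol L⁻¹ atm⁻¹
[CO2*] = KH · pCO2 = 3.090×10^-2 × 2980×10^-6 atm = 9.21×10^-5 mol/L

[CO2*] = 92.1 μmol/L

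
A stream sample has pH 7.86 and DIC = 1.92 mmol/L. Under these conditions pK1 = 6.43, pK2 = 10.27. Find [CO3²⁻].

[CO3²⁻] = 7.18 μmol/L

α₂ = 1 / (1 + [H⁺]/K2 + [H⁺]²/(K1K2)) = 1 / (1 + 10^+2.41 + 10^+0.98)
   = 1 / (1 + 257.04 + 9.5499) = 1/267.59 = 0.003737
[CO3²⁻] = α₂ × DIC = 0.003737 × 1.92 = 0.00718 mmol/L = 7.18 μmol/L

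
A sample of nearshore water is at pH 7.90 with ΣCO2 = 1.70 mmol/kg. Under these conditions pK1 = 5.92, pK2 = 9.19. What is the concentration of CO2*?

α₀ = 1 / (1 + K1/[H⁺] + K1K2/[H⁺]²) = 1 / (1 + 10^+1.98 + 10^+0.69)
   = 1 / (1 + 95.499 + 4.8978) = 1/101.40 = 0.009862
[CO2*] = α₀ × DIC = 0.009862 × 1.70 = 0.0168 mmol/kg = 16.8 μmol/kg

[CO2*] = 16.8 μmol/kg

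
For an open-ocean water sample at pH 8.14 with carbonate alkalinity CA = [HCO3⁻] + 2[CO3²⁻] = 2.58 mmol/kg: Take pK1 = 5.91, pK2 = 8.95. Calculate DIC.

DIC = 2.29 mmol/kg

CA = [HCO3⁻] + 2[CO3²⁻] = (α₁ + 2α₂)·DIC
At pH 8.14: [H⁺]/K1 = 10^-2.23 = 0.0058884, K2/[H⁺] = 10^-0.81 = 0.15488
α₁ = 1/(1 + 0.0058884 + 0.15488) = 1/1.1608 = 0.8615; α₂ = α₁·K2/[H⁺] = 0.1334
α₁ + 2α₂ = 1.1284
DIC = CA / (α₁ + 2α₂) = 2.58 / 1.1284 = 2.29 mmol/kg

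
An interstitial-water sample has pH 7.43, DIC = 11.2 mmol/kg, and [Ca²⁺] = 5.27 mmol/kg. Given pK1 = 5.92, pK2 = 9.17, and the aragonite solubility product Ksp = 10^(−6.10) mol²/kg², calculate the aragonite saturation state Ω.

α₂ = 1 / (1 + [H⁺]/K2 + [H⁺]²/(K1K2)) = 1 / (1 + 10^+1.74 + 10^+0.23)
   = 1 / (1 + 54.954 + 1.6982) = 1/57.652 = 0.01735
[CO3²⁻] = α₂ × DIC = 0.01735 × 11.2 = 0.1943 mmol/kg
Ksp = 10^(−6.10) = 7.943×10^-7
Ω = [Ca²⁺][CO3²⁻]/Ksp = (5.27×10^-3)(1.943×10^-4) / 7.943×10^-7 = 1.29

Ω = 1.29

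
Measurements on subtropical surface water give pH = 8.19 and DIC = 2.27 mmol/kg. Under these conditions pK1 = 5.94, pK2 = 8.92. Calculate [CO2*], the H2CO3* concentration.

[CO2*] = 10.7 μmol/kg

α₀ = 1 / (1 + K1/[H⁺] + K1K2/[H⁺]²) = 1 / (1 + 10^+2.25 + 10^+1.52)
   = 1 / (1 + 177.83 + 33.113) = 1/211.94 = 0.004718
[CO2*] = α₀ × DIC = 0.004718 × 2.27 = 0.0107 mmol/kg = 10.7 μmol/kg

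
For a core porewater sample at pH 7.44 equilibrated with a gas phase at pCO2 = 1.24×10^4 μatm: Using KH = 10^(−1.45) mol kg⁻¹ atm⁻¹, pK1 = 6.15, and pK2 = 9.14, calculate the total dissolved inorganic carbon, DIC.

DIC = 9.19 mmol/kg

[CO2*] = KH · pCO2 = 10^(−1.45) × 1.24×10^4×10^-6 = 4.400×10^-4 mol/kg
α₀ = 1/(1 + K1/[H⁺] + K1K2/[H⁺]²) = 1/(1 + 10^+1.29 + 10^-0.41) = 0.04788
DIC = [CO2*]/α₀ = 4.400×10^-4 / 0.04788 = 9.19 mmol/kg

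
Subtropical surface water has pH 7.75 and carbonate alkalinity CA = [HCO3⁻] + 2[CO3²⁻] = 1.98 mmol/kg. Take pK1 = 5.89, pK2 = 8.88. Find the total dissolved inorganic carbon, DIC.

DIC = 1.88 mmol/kg

CA = [HCO3⁻] + 2[CO3²⁻] = (α₁ + 2α₂)·DIC
At pH 7.75: [H⁺]/K1 = 10^-1.86 = 0.013804, K2/[H⁺] = 10^-1.13 = 0.074131
α₁ = 1/(1 + 0.013804 + 0.074131) = 1/1.0879 = 0.9192; α₂ = α₁·K2/[H⁺] = 0.06814
α₁ + 2α₂ = 1.0555
DIC = CA / (α₁ + 2α₂) = 1.98 / 1.0555 = 1.88 mmol/kg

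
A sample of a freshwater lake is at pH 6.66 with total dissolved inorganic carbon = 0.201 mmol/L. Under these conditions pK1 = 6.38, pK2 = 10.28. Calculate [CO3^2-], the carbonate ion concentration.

[CO3²⁻] = 0.0316 μmol/L

α₂ = 1 / (1 + [H⁺]/K2 + [H⁺]²/(K1K2)) = 1 / (1 + 10^+3.62 + 10^+3.34)
   = 1 / (1 + 4168.7 + 2187.8) = 1/6357.5 = 0.0001573
[CO3²⁻] = α₂ × DIC = 0.0001573 × 0.201 = 3.16×10^-5 mmol/L = 0.0316 μmol/L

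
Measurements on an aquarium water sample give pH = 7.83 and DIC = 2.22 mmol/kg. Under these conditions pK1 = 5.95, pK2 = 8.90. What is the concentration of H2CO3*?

[CO2*] = 0.0266 mmol/kg

α₀ = 1 / (1 + K1/[H⁺] + K1K2/[H⁺]²) = 1 / (1 + 10^+1.88 + 10^+0.81)
   = 1 / (1 + 75.858 + 6.4565) = 1/83.314 = 0.01200
[CO2*] = α₀ × DIC = 0.01200 × 2.22 = 0.0266 mmol/kg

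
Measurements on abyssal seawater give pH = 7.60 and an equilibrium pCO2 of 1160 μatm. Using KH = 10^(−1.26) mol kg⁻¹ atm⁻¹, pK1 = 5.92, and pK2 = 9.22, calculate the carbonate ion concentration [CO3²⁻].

[CO2*] = KH · pCO2 = 10^(−1.26) × 1160×10^-6 = 6.375×10^-5 mol/kg
α₀ = 1/(1 + K1/[H⁺] + K1K2/[H⁺]²) = 1/(1 + 10^+1.68 + 10^+0.06) = 0.02000
DIC = [CO2*]/α₀ = 6.375×10^-5 / 0.02000 = 3.188 mmol/kg
[CO3²⁻] = α₂·DIC; α₂ = 0.02296, so [CO3²⁻] = 0.02296 × 3.188 = 0.0732 mmol/kg

[CO3²⁻] = 0.0732 mmol/kg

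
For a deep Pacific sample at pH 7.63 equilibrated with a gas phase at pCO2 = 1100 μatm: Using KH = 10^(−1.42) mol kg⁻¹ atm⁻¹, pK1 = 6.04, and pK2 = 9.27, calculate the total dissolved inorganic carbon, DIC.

[CO2*] = KH · pCO2 = 10^(−1.42) × 1100×10^-6 = 4.182×10^-5 mol/kg
α₀ = 1/(1 + K1/[H⁺] + K1K2/[H⁺]²) = 1/(1 + 10^+1.59 + 10^-0.05) = 0.02451
DIC = [CO2*]/α₀ = 4.182×10^-5 / 0.02451 = 1.71 mmol/kg

DIC = 1.71 mmol/kg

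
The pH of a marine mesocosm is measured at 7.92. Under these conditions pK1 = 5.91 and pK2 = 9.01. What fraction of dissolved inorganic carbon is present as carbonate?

α₂ = 1 / (1 + [H⁺]/K2 + [H⁺]²/(K1K2)) = 1 / (1 + 10^+1.09 + 10^-0.92)
   = 1 / (1 + 12.303 + 0.12023) = 1/13.423 = 0.07450

α₂ = 0.0745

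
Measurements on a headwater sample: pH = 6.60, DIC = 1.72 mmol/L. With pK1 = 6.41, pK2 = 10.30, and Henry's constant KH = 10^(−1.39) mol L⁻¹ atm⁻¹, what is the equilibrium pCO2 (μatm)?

α₀ = 1 / (1 + K1/[H⁺] + K1K2/[H⁺]²) = 1 / (1 + 10^+0.19 + 10^-3.51)
   = 1 / (1 + 1.5488 + 0.00030903) = 1/2.5491 = 0.3923
[CO2*] = α₀ × DIC = 0.3923 × 1.72 = 0.6747 mmol/L
pCO2 = [CO2*]/KH = 6.747×10^-4 / 4.074×10^-2 = 1.66×10^4 μatm

pCO2 = 1.66×10^4 μatm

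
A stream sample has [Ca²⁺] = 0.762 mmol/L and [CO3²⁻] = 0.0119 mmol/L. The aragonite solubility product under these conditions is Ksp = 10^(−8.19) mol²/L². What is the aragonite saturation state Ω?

Ksp = 10^(−8.19) = 6.457×10^-9
Ω = [Ca²⁺][CO3²⁻]/Ksp = (0.762×10^-3)(0.0119×10^-3) / 6.457×10^-9 = 1.40

Ω = 1.40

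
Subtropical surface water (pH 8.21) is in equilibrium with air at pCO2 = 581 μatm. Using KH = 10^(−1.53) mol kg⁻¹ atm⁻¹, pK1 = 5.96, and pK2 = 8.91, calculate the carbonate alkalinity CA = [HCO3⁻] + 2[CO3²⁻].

[CO2*] = KH · pCO2 = 10^(−1.53) × 581×10^-6 = 1.715×10^-5 mol/kg
α₀ = 1/(1 + K1/[H⁺] + K1K2/[H⁺]²) = 1/(1 + 10^+2.25 + 10^+1.55) = 0.004666
DIC = [CO2*]/α₀ = 1.715×10^-5 / 0.004666 = 3.675 mmol/kg
CA = (α₁ + 2α₂)·DIC = (0.8298 + 2×0.1656) × 3.675 = 4.27 mmol/kg

CA = 4.27 mmol/kg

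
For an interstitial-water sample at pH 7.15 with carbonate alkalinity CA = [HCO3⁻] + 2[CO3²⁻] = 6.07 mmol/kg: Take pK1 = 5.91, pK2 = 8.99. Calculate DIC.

CA = [HCO3⁻] + 2[CO3²⁻] = (α₁ + 2α₂)·DIC
At pH 7.15: [H⁺]/K1 = 10^-1.24 = 0.057544, K2/[H⁺] = 10^-1.84 = 0.014454
α₁ = 1/(1 + 0.057544 + 0.014454) = 1/1.0720 = 0.9328; α₂ = α₁·K2/[H⁺] = 0.01348
α₁ + 2α₂ = 0.9598
DIC = CA / (α₁ + 2α₂) = 6.07 / 0.9598 = 6.32 mmol/kg

DIC = 6.32 mmol/kg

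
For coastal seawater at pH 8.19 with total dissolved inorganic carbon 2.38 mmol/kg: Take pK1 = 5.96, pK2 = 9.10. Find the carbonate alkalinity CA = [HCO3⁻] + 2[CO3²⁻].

CA = [HCO3⁻] + 2[CO3²⁻] = (α₁ + 2α₂)·DIC
At pH 8.19: [H⁺]/K1 = 10^-2.23 = 0.0058884, K2/[H⁺] = 10^-0.91 = 0.12303
α₁ = 1/(1 + 0.0058884 + 0.12303) = 1/1.1289 = 0.8858; α₂ = α₁·K2/[H⁺] = 0.1090
α₁ + 2α₂ = 1.1038
CA = 1.1038 × 2.38 = 2.63 mmol/kg

CA = 2.63 mmol/kg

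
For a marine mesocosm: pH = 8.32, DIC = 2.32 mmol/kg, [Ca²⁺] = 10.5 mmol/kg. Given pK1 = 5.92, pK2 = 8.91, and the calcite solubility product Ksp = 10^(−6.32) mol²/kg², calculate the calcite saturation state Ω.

Ω = 10.4

α₂ = 1 / (1 + [H⁺]/K2 + [H⁺]²/(K1K2)) = 1 / (1 + 10^+0.59 + 10^-1.81)
   = 1 / (1 + 3.8905 + 0.015488) = 1/4.9059 = 0.2038
[CO3²⁻] = α₂ × DIC = 0.2038 × 2.32 = 0.4729 mmol/kg
Ksp = 10^(−6.32) = 4.786×10^-7
Ω = [Ca²⁺][CO3²⁻]/Ksp = (10.5×10^-3)(4.729×10^-4) / 4.786×10^-7 = 10.4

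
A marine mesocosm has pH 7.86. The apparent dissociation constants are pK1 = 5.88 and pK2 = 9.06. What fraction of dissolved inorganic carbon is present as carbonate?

α₂ = 1 / (1 + [H⁺]/K2 + [H⁺]²/(K1K2)) = 1 / (1 + 10^+1.20 + 10^-0.78)
   = 1 / (1 + 15.849 + 0.16596) = 1/17.015 = 0.05877

α₂ = 0.0588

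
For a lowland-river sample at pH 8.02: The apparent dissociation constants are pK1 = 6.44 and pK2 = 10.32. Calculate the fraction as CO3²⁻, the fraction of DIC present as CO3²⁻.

α₂ = 1 / (1 + [H⁺]/K2 + [H⁺]²/(K1K2)) = 1 / (1 + 10^+2.30 + 10^+0.72)
   = 1 / (1 + 199.53 + 5.2481) = 1/205.77 = 0.004860

α₂ = 0.00486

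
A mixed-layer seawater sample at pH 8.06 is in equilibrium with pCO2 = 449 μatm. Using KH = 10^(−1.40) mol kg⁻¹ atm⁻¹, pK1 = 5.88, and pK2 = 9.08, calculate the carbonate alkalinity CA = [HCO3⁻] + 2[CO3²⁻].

[CO2*] = KH · pCO2 = 10^(−1.40) × 449×10^-6 = 1.788×10^-5 mol/kg
α₀ = 1/(1 + K1/[H⁺] + K1K2/[H⁺]²) = 1/(1 + 10^+2.18 + 10^+1.16) = 0.005995
DIC = [CO2*]/α₀ = 1.788×10^-5 / 0.005995 = 2.982 mmol/kg
CA = (α₁ + 2α₂)·DIC = (0.9074 + 2×0.08665) × 2.982 = 3.22 mmol/kg

CA = 3.22 mmol/kg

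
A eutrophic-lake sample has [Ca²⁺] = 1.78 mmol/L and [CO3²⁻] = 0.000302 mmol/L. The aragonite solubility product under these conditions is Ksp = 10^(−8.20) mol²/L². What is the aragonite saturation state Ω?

Ω = 0.0852

Ksp = 10^(−8.20) = 6.310×10^-9
Ω = [Ca²⁺][CO3²⁻]/Ksp = (1.78×10^-3)(0.000302×10^-3) / 6.310×10^-9 = 0.0852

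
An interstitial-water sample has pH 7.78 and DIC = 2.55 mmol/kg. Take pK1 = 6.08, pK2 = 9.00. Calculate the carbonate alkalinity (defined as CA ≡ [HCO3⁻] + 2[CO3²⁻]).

CA = [HCO3⁻] + 2[CO3²⁻] = (α₁ + 2α₂)·DIC
At pH 7.78: [H⁺]/K1 = 10^-1.70 = 0.019953, K2/[H⁺] = 10^-1.22 = 0.060256
α₁ = 1/(1 + 0.019953 + 0.060256) = 1/1.0802 = 0.9257; α₂ = α₁·K2/[H⁺] = 0.05578
α₁ + 2α₂ = 1.0373
CA = 1.0373 × 2.55 = 2.65 mmol/kg

CA = 2.65 mmol/kg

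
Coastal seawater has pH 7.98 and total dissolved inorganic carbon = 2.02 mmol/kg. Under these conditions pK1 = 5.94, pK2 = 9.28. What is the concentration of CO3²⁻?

[CO3²⁻] = 0.0956 mmol/kg

α₂ = 1 / (1 + [H⁺]/K2 + [H⁺]²/(K1K2)) = 1 / (1 + 10^+1.30 + 10^-0.74)
   = 1 / (1 + 19.953 + 0.18197) = 1/21.135 = 0.04732
[CO3²⁻] = α₂ × DIC = 0.04732 × 2.02 = 0.0956 mmol/kg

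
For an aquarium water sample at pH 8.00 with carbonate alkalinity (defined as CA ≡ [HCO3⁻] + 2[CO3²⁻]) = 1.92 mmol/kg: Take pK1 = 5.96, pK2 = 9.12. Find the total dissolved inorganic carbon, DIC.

DIC = 1.81 mmol/kg

CA = [HCO3⁻] + 2[CO3²⁻] = (α₁ + 2α₂)·DIC
At pH 8.00: [H⁺]/K1 = 10^-2.04 = 0.0091201, K2/[H⁺] = 10^-1.12 = 0.075858
α₁ = 1/(1 + 0.0091201 + 0.075858) = 1/1.0850 = 0.9217; α₂ = α₁·K2/[H⁺] = 0.06992
α₁ + 2α₂ = 1.0615
DIC = CA / (α₁ + 2α₂) = 1.92 / 1.0615 = 1.81 mmol/kg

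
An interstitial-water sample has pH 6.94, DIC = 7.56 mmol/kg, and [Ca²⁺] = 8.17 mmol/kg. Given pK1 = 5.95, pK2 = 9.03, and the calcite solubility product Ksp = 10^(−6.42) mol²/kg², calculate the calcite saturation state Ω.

Ω = 1.19

α₂ = 1 / (1 + [H⁺]/K2 + [H⁺]²/(K1K2)) = 1 / (1 + 10^+2.09 + 10^+1.10)
   = 1 / (1 + 123.03 + 12.589) = 1/136.62 = 0.007320
[CO3²⁻] = α₂ × DIC = 0.007320 × 7.56 = 0.05534 mmol/kg
Ksp = 10^(−6.42) = 3.802×10^-7
Ω = [Ca²⁺][CO3²⁻]/Ksp = (8.17×10^-3)(5.534×10^-5) / 3.802×10^-7 = 1.19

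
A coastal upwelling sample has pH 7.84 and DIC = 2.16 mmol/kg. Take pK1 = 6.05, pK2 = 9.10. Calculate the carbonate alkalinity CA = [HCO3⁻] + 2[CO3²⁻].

CA = [HCO3⁻] + 2[CO3²⁻] = (α₁ + 2α₂)·DIC
At pH 7.84: [H⁺]/K1 = 10^-1.79 = 0.016218, K2/[H⁺] = 10^-1.26 = 0.054954
α₁ = 1/(1 + 0.016218 + 0.054954) = 1/1.0712 = 0.9336; α₂ = α₁·K2/[H⁺] = 0.05130
α₁ + 2α₂ = 1.0362
CA = 1.0362 × 2.16 = 2.24 mmol/kg

CA = 2.24 mmol/kg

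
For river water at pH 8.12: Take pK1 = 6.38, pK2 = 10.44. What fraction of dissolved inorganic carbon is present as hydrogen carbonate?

α₁ = 0.978

α₁ = 1 / (1 + [H⁺]/K1 + K2/[H⁺]) = 1 / (1 + 10^-1.74 + 10^-2.32)
   = 1 / (1 + 0.018197 + 0.0047863) = 1/1.0230 = 0.9775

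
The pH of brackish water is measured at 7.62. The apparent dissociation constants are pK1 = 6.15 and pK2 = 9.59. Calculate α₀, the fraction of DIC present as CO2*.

α₀ = 1 / (1 + K1/[H⁺] + K1K2/[H⁺]²) = 1 / (1 + 10^+1.47 + 10^-0.50)
   = 1 / (1 + 29.512 + 0.31623) = 1/30.828 = 0.03244

α₀ = 0.0324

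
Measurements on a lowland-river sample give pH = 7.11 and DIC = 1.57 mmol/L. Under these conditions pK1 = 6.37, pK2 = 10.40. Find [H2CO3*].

[CO2*] = 0.242 mmol/L

α₀ = 1 / (1 + K1/[H⁺] + K1K2/[H⁺]²) = 1 / (1 + 10^+0.74 + 10^-2.55)
   = 1 / (1 + 5.4954 + 0.0028184) = 1/6.4982 = 0.1539
[CO2*] = α₀ × DIC = 0.1539 × 1.57 = 0.242 mmol/L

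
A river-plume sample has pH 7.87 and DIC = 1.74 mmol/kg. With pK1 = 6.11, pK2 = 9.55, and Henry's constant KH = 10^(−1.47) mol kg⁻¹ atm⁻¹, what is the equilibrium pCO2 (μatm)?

pCO2 = 859 μatm

α₀ = 1 / (1 + K1/[H⁺] + K1K2/[H⁺]²) = 1 / (1 + 10^+1.76 + 10^+0.08)
   = 1 / (1 + 57.544 + 1.2023) = 1/59.746 = 0.01674
[CO2*] = α₀ × DIC = 0.01674 × 1.74 = 0.02912 mmol/kg
pCO2 = [CO2*]/KH = 2.912×10^-5 / 3.388×10^-2 = 859 μatm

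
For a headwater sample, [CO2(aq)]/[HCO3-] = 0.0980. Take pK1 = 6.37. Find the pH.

pH = 7.38

From K1 = [H⁺][HCO3-]/[CO2(aq)]:  pH = pK1 − log₁₀([CO2(aq)]/[HCO3-])
log₁₀(0.0980) = -1.009
pH = 6.37 − (-1.009) = 7.38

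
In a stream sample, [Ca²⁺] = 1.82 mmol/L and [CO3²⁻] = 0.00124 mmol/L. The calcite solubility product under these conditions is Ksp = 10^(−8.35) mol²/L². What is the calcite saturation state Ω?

Ksp = 10^(−8.35) = 4.467×10^-9
Ω = [Ca²⁺][CO3²⁻]/Ksp = (1.82×10^-3)(0.00124×10^-3) / 4.467×10^-9 = 0.505

Ω = 0.505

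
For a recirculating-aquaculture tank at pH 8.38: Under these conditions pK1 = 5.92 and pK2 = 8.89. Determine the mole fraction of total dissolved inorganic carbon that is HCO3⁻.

α₁ = 0.762

α₁ = 1 / (1 + [H⁺]/K1 + K2/[H⁺]) = 1 / (1 + 10^-2.46 + 10^-0.51)
   = 1 / (1 + 0.0034674 + 0.30903) = 1/1.3125 = 0.7619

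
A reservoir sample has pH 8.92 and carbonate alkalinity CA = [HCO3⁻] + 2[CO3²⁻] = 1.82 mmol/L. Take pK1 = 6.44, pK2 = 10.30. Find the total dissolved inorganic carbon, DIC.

CA = [HCO3⁻] + 2[CO3²⁻] = (α₁ + 2α₂)·DIC
At pH 8.92: [H⁺]/K1 = 10^-2.48 = 0.0033113, K2/[H⁺] = 10^-1.38 = 0.041687
α₁ = 1/(1 + 0.0033113 + 0.041687) = 1/1.0450 = 0.9569; α₂ = α₁·K2/[H⁺] = 0.03989
α₁ + 2α₂ = 1.0367
DIC = CA / (α₁ + 2α₂) = 1.82 / 1.0367 = 1.76 mmol/L

DIC = 1.76 mmol/L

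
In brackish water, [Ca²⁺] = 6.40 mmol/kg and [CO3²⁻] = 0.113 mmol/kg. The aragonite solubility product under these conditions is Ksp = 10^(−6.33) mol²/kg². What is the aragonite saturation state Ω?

Ksp = 10^(−6.33) = 4.677×10^-7
Ω = [Ca²⁺][CO3²⁻]/Ksp = (6.40×10^-3)(0.113×10^-3) / 4.677×10^-7 = 1.55

Ω = 1.55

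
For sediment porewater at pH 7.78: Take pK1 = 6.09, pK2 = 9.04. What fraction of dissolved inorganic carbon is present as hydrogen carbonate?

α₁ = 0.930

α₁ = 1 / (1 + [H⁺]/K1 + K2/[H⁺]) = 1 / (1 + 10^-1.69 + 10^-1.26)
   = 1 / (1 + 0.020417 + 0.054954) = 1/1.0754 = 0.9299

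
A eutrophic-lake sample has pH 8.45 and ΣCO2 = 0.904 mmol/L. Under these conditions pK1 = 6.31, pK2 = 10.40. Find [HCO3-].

α₁ = 1 / (1 + [H⁺]/K1 + K2/[H⁺]) = 1 / (1 + 10^-2.14 + 10^-1.95)
   = 1 / (1 + 0.0072444 + 0.011220) = 1/1.0185 = 0.9819
[HCO3⁻] = α₁ × DIC = 0.9819 × 0.904 = 0.888 mmol/L

[HCO3⁻] = 0.888 mmol/L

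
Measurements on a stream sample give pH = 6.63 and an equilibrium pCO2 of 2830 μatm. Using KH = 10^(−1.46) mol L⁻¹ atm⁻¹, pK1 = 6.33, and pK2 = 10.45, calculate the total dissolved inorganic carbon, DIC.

DIC = 0.294 mmol/L

[CO2*] = KH · pCO2 = 10^(−1.46) × 2830×10^-6 = 9.813×10^-5 mol/L
α₀ = 1/(1 + K1/[H⁺] + K1K2/[H⁺]²) = 1/(1 + 10^+0.30 + 10^-3.52) = 0.3338
DIC = [CO2*]/α₀ = 9.813×10^-5 / 0.3338 = 0.294 mmol/L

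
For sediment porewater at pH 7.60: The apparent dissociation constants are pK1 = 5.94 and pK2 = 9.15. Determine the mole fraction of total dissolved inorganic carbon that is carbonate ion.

α₂ = 0.0268

α₂ = 1 / (1 + [H⁺]/K2 + [H⁺]²/(K1K2)) = 1 / (1 + 10^+1.55 + 10^-0.11)
   = 1 / (1 + 35.481 + 0.77625) = 1/37.258 = 0.02684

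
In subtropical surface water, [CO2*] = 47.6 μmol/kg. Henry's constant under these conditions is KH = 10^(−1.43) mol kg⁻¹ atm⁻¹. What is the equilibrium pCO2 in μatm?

KH = 10^(−1.43) = 3.715×10^-2 mol kg⁻¹ atm⁻¹
pCO2 = [CO2*]/KH = 47.6×10^-6 / 3.715×10^-2 = 1.28×10^-3 atm = 1280 μatm

pCO2 = 1280 μatm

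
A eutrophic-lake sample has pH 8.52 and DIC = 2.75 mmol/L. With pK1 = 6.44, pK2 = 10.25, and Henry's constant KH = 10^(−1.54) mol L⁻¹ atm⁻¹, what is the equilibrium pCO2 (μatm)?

α₀ = 1 / (1 + K1/[H⁺] + K1K2/[H⁺]²) = 1 / (1 + 10^+2.08 + 10^+0.35)
   = 1 / (1 + 120.23 + 2.2387) = 1/123.47 = 0.008099
[CO2*] = α₀ × DIC = 0.008099 × 2.75 = 0.02227 mmol/L
pCO2 = [CO2*]/KH = 2.227×10^-5 / 2.884×10^-2 = 772 μatm

pCO2 = 772 μatm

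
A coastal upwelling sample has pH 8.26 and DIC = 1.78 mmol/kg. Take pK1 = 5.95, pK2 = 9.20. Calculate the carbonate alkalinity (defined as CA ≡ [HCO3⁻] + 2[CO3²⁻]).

CA = [HCO3⁻] + 2[CO3²⁻] = (α₁ + 2α₂)·DIC
At pH 8.26: [H⁺]/K1 = 10^-2.31 = 0.0048978, K2/[H⁺] = 10^-0.94 = 0.11482
α₁ = 1/(1 + 0.0048978 + 0.11482) = 1/1.1197 = 0.8931; α₂ = α₁·K2/[H⁺] = 0.1025
α₁ + 2α₂ = 1.0982
CA = 1.0982 × 1.78 = 1.95 mmol/kg

CA = 1.95 mmol/kg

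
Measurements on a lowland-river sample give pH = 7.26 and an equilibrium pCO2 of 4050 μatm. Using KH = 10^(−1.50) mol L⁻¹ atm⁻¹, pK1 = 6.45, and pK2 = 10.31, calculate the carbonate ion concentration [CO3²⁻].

[CO3²⁻] = 0.737 μmol/L

[CO2*] = KH · pCO2 = 10^(−1.50) × 4050×10^-6 = 1.281×10^-4 mol/L
α₀ = 1/(1 + K1/[H⁺] + K1K2/[H⁺]²) = 1/(1 + 10^+0.81 + 10^-2.24) = 0.1340
DIC = [CO2*]/α₀ = 1.281×10^-4 / 0.1340 = 0.9557 mmol/L
[CO3²⁻] = α₂·DIC; α₂ = 0.0007711, so [CO3²⁻] = 0.0007711 × 0.9557 = 0.000737 mmol/L = 0.737 μmol/L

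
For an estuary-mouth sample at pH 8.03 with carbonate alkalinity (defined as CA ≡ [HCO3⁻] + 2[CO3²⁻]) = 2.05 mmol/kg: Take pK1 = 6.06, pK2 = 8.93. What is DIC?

DIC = 1.86 mmol/kg

CA = [HCO3⁻] + 2[CO3²⁻] = (α₁ + 2α₂)·DIC
At pH 8.03: [H⁺]/K1 = 10^-1.97 = 0.010715, K2/[H⁺] = 10^-0.90 = 0.12589
α₁ = 1/(1 + 0.010715 + 0.12589) = 1/1.1366 = 0.8798; α₂ = α₁·K2/[H⁺] = 0.1108
α₁ + 2α₂ = 1.1013
DIC = CA / (α₁ + 2α₂) = 2.05 / 1.1013 = 1.86 mmol/kg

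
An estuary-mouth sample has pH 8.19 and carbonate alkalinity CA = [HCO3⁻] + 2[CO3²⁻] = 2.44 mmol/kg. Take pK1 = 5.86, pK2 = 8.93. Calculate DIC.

CA = [HCO3⁻] + 2[CO3²⁻] = (α₁ + 2α₂)·DIC
At pH 8.19: [H⁺]/K1 = 10^-2.33 = 0.0046774, K2/[H⁺] = 10^-0.74 = 0.18197
α₁ = 1/(1 + 0.0046774 + 0.18197) = 1/1.1866 = 0.8427; α₂ = α₁·K2/[H⁺] = 0.1533
α₁ + 2α₂ = 1.1494
DIC = CA / (α₁ + 2α₂) = 2.44 / 1.1494 = 2.12 mmol/kg

DIC = 2.12 mmol/kg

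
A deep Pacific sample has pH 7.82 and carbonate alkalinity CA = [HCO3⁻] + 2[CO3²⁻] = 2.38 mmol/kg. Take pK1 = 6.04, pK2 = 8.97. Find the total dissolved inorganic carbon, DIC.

CA = [HCO3⁻] + 2[CO3²⁻] = (α₁ + 2α₂)·DIC
At pH 7.82: [H⁺]/K1 = 10^-1.78 = 0.016596, K2/[H⁺] = 10^-1.15 = 0.070795
α₁ = 1/(1 + 0.016596 + 0.070795) = 1/1.0874 = 0.9196; α₂ = α₁·K2/[H⁺] = 0.06511
α₁ + 2α₂ = 1.0498
DIC = CA / (α₁ + 2α₂) = 2.38 / 1.0498 = 2.27 mmol/kg

DIC = 2.27 mmol/kg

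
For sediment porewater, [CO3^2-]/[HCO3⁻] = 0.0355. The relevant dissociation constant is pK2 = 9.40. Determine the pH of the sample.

pH = 7.95

From K2 = [H⁺][CO3^2-]/[HCO3⁻]:  pH = pK2 + log₁₀([CO3^2-]/[HCO3⁻])
log₁₀(0.0355) = -1.450
pH = 9.40 + (-1.450) = 7.95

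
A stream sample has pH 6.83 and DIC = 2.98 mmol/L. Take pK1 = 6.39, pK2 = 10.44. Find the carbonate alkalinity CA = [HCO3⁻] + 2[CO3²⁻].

CA = 2.19 mmol/L

CA = [HCO3⁻] + 2[CO3²⁻] = (α₁ + 2α₂)·DIC
At pH 6.83: [H⁺]/K1 = 10^-0.44 = 0.36308, K2/[H⁺] = 10^-3.61 = 0.00024547
α₁ = 1/(1 + 0.36308 + 0.00024547) = 1/1.3633 = 0.7335; α₂ = α₁·K2/[H⁺] = 0.0001801
α₁ + 2α₂ = 0.7339
CA = 0.7339 × 2.98 = 2.19 mmol/L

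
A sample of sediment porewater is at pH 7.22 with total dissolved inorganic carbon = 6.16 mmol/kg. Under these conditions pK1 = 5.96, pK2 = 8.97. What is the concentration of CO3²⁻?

α₂ = 1 / (1 + [H⁺]/K2 + [H⁺]²/(K1K2)) = 1 / (1 + 10^+1.75 + 10^+0.49)
   = 1 / (1 + 56.234 + 3.0903) = 1/60.324 = 0.01658
[CO3²⁻] = α₂ × DIC = 0.01658 × 6.16 = 0.102 mmol/kg

[CO3²⁻] = 0.102 mmol/kg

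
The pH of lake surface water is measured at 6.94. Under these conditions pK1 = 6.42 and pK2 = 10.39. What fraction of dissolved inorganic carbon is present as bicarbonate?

α₁ = 0.768

α₁ = 1 / (1 + [H⁺]/K1 + K2/[H⁺]) = 1 / (1 + 10^-0.52 + 10^-3.45)
   = 1 / (1 + 0.30200 + 0.00035481) = 1/1.3023 = 0.7678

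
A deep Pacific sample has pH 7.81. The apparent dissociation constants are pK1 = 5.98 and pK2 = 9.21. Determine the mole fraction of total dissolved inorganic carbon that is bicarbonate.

α₁ = 1 / (1 + [H⁺]/K1 + K2/[H⁺]) = 1 / (1 + 10^-1.83 + 10^-1.40)
   = 1 / (1 + 0.014791 + 0.039811) = 1/1.0546 = 0.9482

α₁ = 0.948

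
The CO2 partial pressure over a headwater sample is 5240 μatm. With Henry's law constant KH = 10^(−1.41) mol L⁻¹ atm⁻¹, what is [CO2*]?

KH = 10^(−1.41) = 3.890×10^-2 mol L⁻¹ atm⁻¹
[CO2*] = KH · pCO2 = 3.890×10^-2 × 5240×10^-6 atm = 2.04×10^-4 mol/L

[CO2*] = 204 μmol/L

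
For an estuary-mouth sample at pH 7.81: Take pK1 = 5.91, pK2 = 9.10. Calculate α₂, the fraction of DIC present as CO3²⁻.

α₂ = 1 / (1 + [H⁺]/K2 + [H⁺]²/(K1K2)) = 1 / (1 + 10^+1.29 + 10^-0.61)
   = 1 / (1 + 19.498 + 0.24547) = 1/20.744 = 0.04821

α₂ = 0.0482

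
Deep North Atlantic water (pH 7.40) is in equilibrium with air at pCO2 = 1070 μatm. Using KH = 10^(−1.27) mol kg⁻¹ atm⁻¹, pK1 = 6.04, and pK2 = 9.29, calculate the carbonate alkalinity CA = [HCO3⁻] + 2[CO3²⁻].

CA = 1.35 mmol/kg

[CO2*] = KH · pCO2 = 10^(−1.27) × 1070×10^-6 = 5.746×10^-5 mol/kg
α₀ = 1/(1 + K1/[H⁺] + K1K2/[H⁺]²) = 1/(1 + 10^+1.36 + 10^-0.53) = 0.04132
DIC = [CO2*]/α₀ = 5.746×10^-5 / 0.04132 = 1.391 mmol/kg
CA = (α₁ + 2α₂)·DIC = (0.9465 + 2×0.01219) × 1.391 = 1.35 mmol/kg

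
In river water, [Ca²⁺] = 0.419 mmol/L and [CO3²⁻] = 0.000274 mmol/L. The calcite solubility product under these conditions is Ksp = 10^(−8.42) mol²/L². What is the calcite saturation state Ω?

Ksp = 10^(−8.42) = 3.802×10^-9
Ω = [Ca²⁺][CO3²⁻]/Ksp = (0.419×10^-3)(0.000274×10^-3) / 3.802×10^-9 = 0.0302

Ω = 0.0302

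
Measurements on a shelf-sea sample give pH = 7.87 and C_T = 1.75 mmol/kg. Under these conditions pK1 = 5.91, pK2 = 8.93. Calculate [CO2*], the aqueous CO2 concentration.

[CO2*] = 17.5 μmol/kg

α₀ = 1 / (1 + K1/[H⁺] + K1K2/[H⁺]²) = 1 / (1 + 10^+1.96 + 10^+0.90)
   = 1 / (1 + 91.201 + 7.9433) = 1/100.14 = 0.009986
[CO2*] = α₀ × DIC = 0.009986 × 1.75 = 0.0175 mmol/kg = 17.5 μmol/kg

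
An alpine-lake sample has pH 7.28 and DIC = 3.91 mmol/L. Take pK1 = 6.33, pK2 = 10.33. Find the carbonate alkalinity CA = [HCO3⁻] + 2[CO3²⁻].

CA = 3.52 mmol/L

CA = [HCO3⁻] + 2[CO3²⁻] = (α₁ + 2α₂)·DIC
At pH 7.28: [H⁺]/K1 = 10^-0.95 = 0.11220, K2/[H⁺] = 10^-3.05 = 0.00089125
α₁ = 1/(1 + 0.11220 + 0.00089125) = 1/1.1131 = 0.8984; α₂ = α₁·K2/[H⁺] = 0.0008007
α₁ + 2α₂ = 0.9000
CA = 0.9000 × 3.91 = 3.52 mmol/L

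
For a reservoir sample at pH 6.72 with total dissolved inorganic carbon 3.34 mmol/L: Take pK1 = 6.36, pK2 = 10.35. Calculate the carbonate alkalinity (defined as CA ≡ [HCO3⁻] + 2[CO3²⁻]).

CA = 2.33 mmol/L

CA = [HCO3⁻] + 2[CO3²⁻] = (α₁ + 2α₂)·DIC
At pH 6.72: [H⁺]/K1 = 10^-0.36 = 0.43652, K2/[H⁺] = 10^-3.63 = 0.00023442
α₁ = 1/(1 + 0.43652 + 0.00023442) = 1/1.4368 = 0.6960; α₂ = α₁·K2/[H⁺] = 0.0001632
α₁ + 2α₂ = 0.6963
CA = 0.6963 × 3.34 = 2.33 mmol/L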